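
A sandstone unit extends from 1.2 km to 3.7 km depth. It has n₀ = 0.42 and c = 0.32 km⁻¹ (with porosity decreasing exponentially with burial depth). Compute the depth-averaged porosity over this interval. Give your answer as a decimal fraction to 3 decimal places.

⟨n⟩ = (1/(z₂−z₁)) ∫ n₀ e^(−cz) dz = n₀·(e^(−c·z₁) − e^(−c·z₂)) / (c·(z₂−z₁))
e^(−0.32×1.2) = 0.6811; e^(−0.32×3.7) = 0.3061
⟨n⟩ = 0.42 × (0.6811 − 0.3061) / (0.32 × 2.5) = 0.42 × 0.4688 = 0.1969

0.197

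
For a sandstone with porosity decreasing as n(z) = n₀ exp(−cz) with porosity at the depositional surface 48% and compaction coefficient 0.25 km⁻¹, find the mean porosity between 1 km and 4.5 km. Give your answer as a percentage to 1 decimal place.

⟨n⟩ = (1/(z₂−z₁)) ∫ n₀ e^(−cz) dz = n₀·(e^(−c·z₁) − e^(−c·z₂)) / (c·(z₂−z₁))
e^(−0.25×1) = 0.7788; e^(−0.25×4.5) = 0.3247
⟨n⟩ = 0.48 × (0.7788 − 0.3247) / (0.25 × 3.5) = 0.48 × 0.5190 = 0.2491

24.9%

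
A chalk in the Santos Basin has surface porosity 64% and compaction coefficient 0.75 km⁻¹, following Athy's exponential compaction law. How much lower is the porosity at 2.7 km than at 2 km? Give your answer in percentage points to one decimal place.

5.8 percentage points

φ(2) = 0.64·e^(−0.75×2) = 0.1428
φ(2.7) = 0.64·e^(−0.75×2.7) = 0.0845
Δφ = 0.1428 − 0.0845 = 0.0583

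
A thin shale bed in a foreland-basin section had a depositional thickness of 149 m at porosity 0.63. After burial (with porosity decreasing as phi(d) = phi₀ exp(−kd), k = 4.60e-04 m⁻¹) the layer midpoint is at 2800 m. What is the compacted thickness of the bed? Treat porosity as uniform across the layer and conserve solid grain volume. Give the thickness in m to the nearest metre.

Working in km (1 km = 1000 m; k in km⁻¹ = k in m⁻¹ × 1000):
Porosity at 2.8 km: phi = 0.63·exp(−0.46×2.8) = 0.1738
Solid-volume conservation: h(1−phi) = h₀(1−phi₀) ⇒ h = h₀·(1−phi₀)/(1−phi)
h = 0.149 × (1 − 0.63)/(1 − 0.1738) = 0.149 × 0.4478 = 0.0667 km

67 m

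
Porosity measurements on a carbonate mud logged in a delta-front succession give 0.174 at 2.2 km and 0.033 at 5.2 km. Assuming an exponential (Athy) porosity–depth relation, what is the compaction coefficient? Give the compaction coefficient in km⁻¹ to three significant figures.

Athy: φ(d) = φ₀ e^(−cd) ⇒ φ₁/φ₂ = e^{c(d₂−d₁)} ⇒ c = ln(φ₁/φ₂)/(d₂−d₁)
c = ln(0.174/0.033) / (5.2 − 2.2) = ln(5.273) / 3 = 1.6625 / 3 = 0.5542 km⁻¹

0.554 km⁻¹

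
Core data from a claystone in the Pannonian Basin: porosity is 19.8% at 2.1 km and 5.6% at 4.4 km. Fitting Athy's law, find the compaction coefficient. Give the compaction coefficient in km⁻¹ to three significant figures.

Athy: phi(Z) = phi₀ e^(−cZ) ⇒ phi₁/phi₂ = e^{c(Z₂−Z₁)} ⇒ c = ln(phi₁/phi₂)/(Z₂−Z₁)
c = ln(0.198/0.056) / (4.4 − 2.1) = ln(3.536) / 2.3 = 1.2629 / 2.3 = 0.5491 km⁻¹

0.549 km⁻¹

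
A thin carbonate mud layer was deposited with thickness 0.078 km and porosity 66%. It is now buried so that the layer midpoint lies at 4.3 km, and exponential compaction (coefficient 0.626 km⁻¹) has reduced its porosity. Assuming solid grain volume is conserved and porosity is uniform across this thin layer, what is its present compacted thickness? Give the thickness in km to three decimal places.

0.028 km

Porosity at 4.3 km: phi = 0.66·exp(−0.626×4.3) = 0.0447
Solid-volume conservation: h(1−phi) = h₀(1−phi₀) ⇒ h = h₀·(1−phi₀)/(1−phi)
h = 0.078 × (1 − 0.66)/(1 − 0.0447) = 0.078 × 0.3559 = 0.0278 km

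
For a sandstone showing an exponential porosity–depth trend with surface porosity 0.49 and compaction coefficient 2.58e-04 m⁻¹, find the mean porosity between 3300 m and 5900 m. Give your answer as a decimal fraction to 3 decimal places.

0.152

Working in km (1 km = 1000 m; c in km⁻¹ = c in m⁻¹ × 1000):
⟨n⟩ = (1/(z₂−z₁)) ∫ n₀ e^(−cz) dz = n₀·(e^(−c·z₁) − e^(−c·z₂)) / (c·(z₂−z₁))
e^(−0.258×3.3) = 0.4268; e^(−0.258×5.9) = 0.2182
⟨n⟩ = 0.49 × (0.4268 − 0.2182) / (0.258 × 2.6) = 0.49 × 0.3110 = 0.1524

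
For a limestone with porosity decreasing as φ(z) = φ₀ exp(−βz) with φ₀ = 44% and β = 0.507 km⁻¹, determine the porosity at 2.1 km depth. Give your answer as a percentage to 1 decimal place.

φ = φ₀·exp(−β·z) = 0.44 × exp(−0.507 × 2.1) = 0.44 × exp(−1.065)
  = 0.44 × 0.3448 = 0.1517

15.2%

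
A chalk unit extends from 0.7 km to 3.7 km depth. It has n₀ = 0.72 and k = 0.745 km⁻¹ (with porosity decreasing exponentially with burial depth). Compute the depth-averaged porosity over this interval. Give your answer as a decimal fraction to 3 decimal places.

⟨n⟩ = (1/(d₂−d₁)) ∫ n₀ e^(−kd) dd = n₀·(e^(−k·d₁) − e^(−k·d₂)) / (k·(d₂−d₁))
e^(−0.745×0.7) = 0.5936; e^(−0.745×3.7) = 0.0635
⟨n⟩ = 0.72 × (0.5936 − 0.0635) / (0.745 × 3) = 0.72 × 0.2372 = 0.1708

0.171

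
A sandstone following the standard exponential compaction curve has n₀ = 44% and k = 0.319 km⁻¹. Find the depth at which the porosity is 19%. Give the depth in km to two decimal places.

2.63 km

Invert Athy's law: d = ln(n₀/n) / k
d = ln(0.44/0.19) / 0.319 = ln(2.316) / 0.319 = 0.8398 / 0.319 = 2.632 km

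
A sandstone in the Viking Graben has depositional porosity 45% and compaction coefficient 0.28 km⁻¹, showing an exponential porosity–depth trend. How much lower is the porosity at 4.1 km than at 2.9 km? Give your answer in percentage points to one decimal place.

n(2.9) = 0.45·e^(−0.28×2.9) = 0.1998
n(4.1) = 0.45·e^(−0.28×4.1) = 0.1428
Δn = 0.1998 − 0.1428 = 0.0570

5.7 percentage points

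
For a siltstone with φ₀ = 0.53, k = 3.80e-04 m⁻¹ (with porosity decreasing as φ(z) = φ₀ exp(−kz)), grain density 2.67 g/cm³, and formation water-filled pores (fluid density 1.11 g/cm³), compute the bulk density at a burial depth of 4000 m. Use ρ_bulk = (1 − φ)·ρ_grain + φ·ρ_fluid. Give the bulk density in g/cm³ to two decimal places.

2.49 g/cm³

Working in km (1 km = 1000 m; k in km⁻¹ = k in m⁻¹ × 1000):
Porosity at depth: φ = 0.53·exp(−0.38×4) = 0.53×0.2187 = 0.1159
Bulk density: ρ_b = (1−φ)ρ_g + φ·ρ_f = 0.8841×2.67 + 0.1159×1.11
       = 2.361 + 0.129 = 2.489 g/cm³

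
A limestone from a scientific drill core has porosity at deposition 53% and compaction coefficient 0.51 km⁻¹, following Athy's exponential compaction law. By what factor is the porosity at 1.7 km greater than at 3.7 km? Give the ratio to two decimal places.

phi(Z₁)/phi(Z₂) = e^(−β·Z₁)/e^(−β·Z₂) = e^{β(Z₂−Z₁)}
= exp(0.51 × 2) = exp(1.02) = 2.7732

2.77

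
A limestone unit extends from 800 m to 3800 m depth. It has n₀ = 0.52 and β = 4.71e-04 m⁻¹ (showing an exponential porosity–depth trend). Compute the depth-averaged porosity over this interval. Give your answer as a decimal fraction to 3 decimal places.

0.191

Working in km (1 km = 1000 m; β in km⁻¹ = β in m⁻¹ × 1000):
⟨n⟩ = (1/(z₂−z₁)) ∫ n₀ e^(−βz) dz = n₀·(e^(−β·z₁) − e^(−β·z₂)) / (β·(z₂−z₁))
e^(−0.471×0.8) = 0.6861; e^(−0.471×3.8) = 0.1670
⟨n⟩ = 0.52 × (0.6861 − 0.1670) / (0.471 × 3) = 0.52 × 0.3673 = 0.1910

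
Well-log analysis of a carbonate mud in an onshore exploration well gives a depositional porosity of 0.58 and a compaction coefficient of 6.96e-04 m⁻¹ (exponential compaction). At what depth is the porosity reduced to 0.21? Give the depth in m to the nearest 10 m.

Working in km (1 km = 1000 m; k in km⁻¹ = k in m⁻¹ × 1000):
Invert Athy's law: d = ln(n₀/n) / k
d = ln(0.58/0.21) / 0.696 = ln(2.762) / 0.696 = 1.0159 / 0.696 = 1.460 km

1460 m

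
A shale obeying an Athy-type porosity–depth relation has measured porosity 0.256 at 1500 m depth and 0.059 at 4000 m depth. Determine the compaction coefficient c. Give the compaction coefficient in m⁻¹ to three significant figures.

Working in km (1 km = 1000 m; c in km⁻¹ = c in m⁻¹ × 1000):
Athy: n(z) = n₀ e^(−cz) ⇒ n₁/n₂ = e^{c(z₂−z₁)} ⇒ c = ln(n₁/n₂)/(z₂−z₁)
c = ln(0.256/0.059) / (4 − 1.5) = ln(4.339) / 2.5 = 1.4676 / 2.5 = 0.5871 km⁻¹

0.000587 m⁻¹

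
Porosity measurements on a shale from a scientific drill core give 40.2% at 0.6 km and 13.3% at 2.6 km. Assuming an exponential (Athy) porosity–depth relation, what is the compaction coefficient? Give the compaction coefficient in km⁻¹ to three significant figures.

Athy: phi(Z) = phi₀ e^(−cZ) ⇒ phi₁/phi₂ = e^{c(Z₂−Z₁)} ⇒ c = ln(phi₁/phi₂)/(Z₂−Z₁)
c = ln(0.402/0.133) / (2.6 − 0.6) = ln(3.023) / 2 = 1.1061 / 2 = 0.5531 km⁻¹

0.553 km⁻¹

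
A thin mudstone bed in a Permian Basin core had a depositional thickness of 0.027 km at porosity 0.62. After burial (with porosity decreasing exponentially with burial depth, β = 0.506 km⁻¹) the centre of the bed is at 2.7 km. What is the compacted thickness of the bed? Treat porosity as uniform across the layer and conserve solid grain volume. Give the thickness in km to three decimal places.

Porosity at 2.7 km: φ = 0.62·exp(−0.506×2.7) = 0.1581
Solid-volume conservation: h(1−φ) = h₀(1−φ₀) ⇒ h = h₀·(1−φ₀)/(1−φ)
h = 0.027 × (1 − 0.62)/(1 − 0.1581) = 0.027 × 0.4514 = 0.0122 km

0.012 km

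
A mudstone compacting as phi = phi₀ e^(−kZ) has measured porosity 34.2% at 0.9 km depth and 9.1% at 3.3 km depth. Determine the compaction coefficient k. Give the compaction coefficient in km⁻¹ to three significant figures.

Athy: phi(Z) = phi₀ e^(−kZ) ⇒ phi₁/phi₂ = e^{k(Z₂−Z₁)} ⇒ k = ln(phi₁/phi₂)/(Z₂−Z₁)
k = ln(0.342/0.091) / (3.3 − 0.9) = ln(3.758) / 2.4 = 1.3240 / 2.4 = 0.5516 km⁻¹

0.552 km⁻¹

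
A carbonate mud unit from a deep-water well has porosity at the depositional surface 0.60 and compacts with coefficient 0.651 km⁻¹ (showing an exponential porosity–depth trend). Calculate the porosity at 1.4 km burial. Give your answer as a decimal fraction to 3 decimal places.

n = n₀·exp(−c·Z) = 0.6 × exp(−0.651 × 1.4) = 0.6 × exp(−0.9114)
  = 0.6 × 0.4020 = 0.2412

0.241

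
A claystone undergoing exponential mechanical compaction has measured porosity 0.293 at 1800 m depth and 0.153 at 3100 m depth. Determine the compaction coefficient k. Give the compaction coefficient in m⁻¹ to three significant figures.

0.000500 m⁻¹

Working in km (1 km = 1000 m; k in km⁻¹ = k in m⁻¹ × 1000):
Athy: φ(d) = φ₀ e^(−kd) ⇒ φ₁/φ₂ = e^{k(d₂−d₁)} ⇒ k = ln(φ₁/φ₂)/(d₂−d₁)
k = ln(0.293/0.153) / (3.1 − 1.8) = ln(1.915) / 1.3 = 0.6497 / 1.3 = 0.4998 km⁻¹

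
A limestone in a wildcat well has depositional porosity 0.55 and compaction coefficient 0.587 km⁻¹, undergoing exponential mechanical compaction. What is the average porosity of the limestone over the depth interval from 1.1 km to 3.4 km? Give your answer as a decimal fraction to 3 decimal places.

0.158

⟨n⟩ = (1/(d₂−d₁)) ∫ n₀ e^(−cd) dd = n₀·(e^(−c·d₁) − e^(−c·d₂)) / (c·(d₂−d₁))
e^(−0.587×1.1) = 0.5243; e^(−0.587×3.4) = 0.1359
⟨n⟩ = 0.55 × (0.5243 − 0.1359) / (0.587 × 2.3) = 0.55 × 0.2877 = 0.1582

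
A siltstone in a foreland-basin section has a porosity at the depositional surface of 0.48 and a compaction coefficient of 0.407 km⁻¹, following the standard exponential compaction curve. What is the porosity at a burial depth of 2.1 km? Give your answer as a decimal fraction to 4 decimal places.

0.2042

n = n₀·exp(−k·Z) = 0.48 × exp(−0.407 × 2.1) = 0.48 × exp(−0.8547)
  = 0.48 × 0.4254 = 0.2042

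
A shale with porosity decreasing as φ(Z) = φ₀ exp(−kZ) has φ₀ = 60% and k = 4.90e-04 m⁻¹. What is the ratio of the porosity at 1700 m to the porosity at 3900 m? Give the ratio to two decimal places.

2.94

Working in km (1 km = 1000 m; k in km⁻¹ = k in m⁻¹ × 1000):
φ(Z₁)/φ(Z₂) = e^(−k·Z₁)/e^(−k·Z₂) = e^{k(Z₂−Z₁)}
= exp(0.49 × 2.2) = exp(1.078) = 2.9388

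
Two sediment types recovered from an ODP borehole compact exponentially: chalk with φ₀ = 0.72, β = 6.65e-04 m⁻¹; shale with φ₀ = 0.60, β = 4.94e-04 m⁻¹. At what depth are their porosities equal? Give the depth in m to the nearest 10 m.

1070 m

Working in km (1 km = 1000 m; β in km⁻¹ = β in m⁻¹ × 1000):
Set φ₀ₐ e^(−βₐZ) = φ₀ᵦ e^(−βᵦZ) ⇒ ln(φ₀ₐ/φ₀ᵦ) = (βₐ − βᵦ)·Z
Z = ln(0.72/0.6) / (0.665 − 0.494) = 0.1823 / 0.171 = 1.066 km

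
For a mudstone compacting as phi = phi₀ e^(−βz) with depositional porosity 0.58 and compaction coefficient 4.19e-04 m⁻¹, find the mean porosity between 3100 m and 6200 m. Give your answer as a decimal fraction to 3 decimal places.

Working in km (1 km = 1000 m; β in km⁻¹ = β in m⁻¹ × 1000):
⟨phi⟩ = (1/(z₂−z₁)) ∫ phi₀ e^(−βz) dz = phi₀·(e^(−β·z₁) − e^(−β·z₂)) / (β·(z₂−z₁))
e^(−0.419×3.1) = 0.2728; e^(−0.419×6.2) = 0.0744
⟨phi⟩ = 0.58 × (0.2728 − 0.0744) / (0.419 × 3.1) = 0.58 × 0.1527 = 0.0886

0.089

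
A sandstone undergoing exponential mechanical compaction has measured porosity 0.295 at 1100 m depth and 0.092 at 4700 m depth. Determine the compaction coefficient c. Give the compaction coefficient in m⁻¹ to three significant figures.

0.000324 m⁻¹

Working in km (1 km = 1000 m; c in km⁻¹ = c in m⁻¹ × 1000):
Athy: φ(z) = φ₀ e^(−cz) ⇒ φ₁/φ₂ = e^{c(z₂−z₁)} ⇒ c = ln(φ₁/φ₂)/(z₂−z₁)
c = ln(0.295/0.092) / (4.7 − 1.1) = ln(3.207) / 3.6 = 1.1652 / 3.6 = 0.3237 km⁻¹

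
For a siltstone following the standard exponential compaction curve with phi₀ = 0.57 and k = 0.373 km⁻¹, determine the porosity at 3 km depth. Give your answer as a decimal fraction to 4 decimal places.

0.1862

phi = phi₀·exp(−k·Z) = 0.57 × exp(−0.373 × 3) = 0.57 × exp(−1.119)
  = 0.57 × 0.3266 = 0.1862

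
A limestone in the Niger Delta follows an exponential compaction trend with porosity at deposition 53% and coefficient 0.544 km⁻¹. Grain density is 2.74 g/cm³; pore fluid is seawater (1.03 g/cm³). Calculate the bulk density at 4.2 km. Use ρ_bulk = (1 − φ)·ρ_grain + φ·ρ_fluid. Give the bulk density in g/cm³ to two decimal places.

2.65 g/cm³

Porosity at depth: φ = 0.53·exp(−0.544×4.2) = 0.53×0.1018 = 0.0540
Bulk density: ρ_b = (1−φ)ρ_g + φ·ρ_f = 0.9460×2.74 + 0.0540×1.03
       = 2.592 + 0.056 = 2.648 g/cm³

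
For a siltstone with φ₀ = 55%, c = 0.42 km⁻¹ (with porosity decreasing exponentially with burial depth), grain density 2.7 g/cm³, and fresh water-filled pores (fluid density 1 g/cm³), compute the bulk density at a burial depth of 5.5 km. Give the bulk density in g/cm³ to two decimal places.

Porosity at depth: φ = 0.55·exp(−0.42×5.5) = 0.55×0.0993 = 0.0546
Bulk density: ρ_b = (1−φ)ρ_g + φ·ρ_f = 0.9454×2.7 + 0.0546×1
       = 2.553 + 0.055 = 2.607 g/cm³

2.61 g/cm³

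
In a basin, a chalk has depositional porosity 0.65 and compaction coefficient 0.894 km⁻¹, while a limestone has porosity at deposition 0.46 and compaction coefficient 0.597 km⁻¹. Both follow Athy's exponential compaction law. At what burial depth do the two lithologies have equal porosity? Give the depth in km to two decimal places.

1.16 km

Set phi₀ₐ e^(−βₐd) = phi₀ᵦ e^(−βᵦd) ⇒ ln(phi₀ₐ/phi₀ᵦ) = (βₐ − βᵦ)·d
d = ln(0.65/0.46) / (0.894 − 0.597) = 0.3457 / 0.297 = 1.164 km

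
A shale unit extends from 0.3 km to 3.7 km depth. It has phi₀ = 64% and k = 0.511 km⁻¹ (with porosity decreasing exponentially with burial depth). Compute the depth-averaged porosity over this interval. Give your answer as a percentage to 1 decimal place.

26.0%

⟨phi⟩ = (1/(Z₂−Z₁)) ∫ phi₀ e^(−kZ) dZ = phi₀·(e^(−k·Z₁) − e^(−k·Z₂)) / (k·(Z₂−Z₁))
e^(−0.511×0.3) = 0.8579; e^(−0.511×3.7) = 0.1510
⟨phi⟩ = 0.64 × (0.8579 − 0.1510) / (0.511 × 3.4) = 0.64 × 0.4069 = 0.2604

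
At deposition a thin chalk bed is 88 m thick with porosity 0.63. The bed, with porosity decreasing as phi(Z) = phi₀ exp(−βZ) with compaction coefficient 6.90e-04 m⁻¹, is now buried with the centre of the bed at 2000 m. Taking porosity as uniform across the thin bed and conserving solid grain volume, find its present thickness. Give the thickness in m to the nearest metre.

39 m

Working in km (1 km = 1000 m; β in km⁻¹ = β in m⁻¹ × 1000):
Porosity at 2 km: phi = 0.63·exp(−0.69×2) = 0.1585
Solid-volume conservation: h(1−phi) = h₀(1−phi₀) ⇒ h = h₀·(1−phi₀)/(1−phi)
h = 0.088 × (1 − 0.63)/(1 − 0.1585) = 0.088 × 0.4397 = 0.0387 km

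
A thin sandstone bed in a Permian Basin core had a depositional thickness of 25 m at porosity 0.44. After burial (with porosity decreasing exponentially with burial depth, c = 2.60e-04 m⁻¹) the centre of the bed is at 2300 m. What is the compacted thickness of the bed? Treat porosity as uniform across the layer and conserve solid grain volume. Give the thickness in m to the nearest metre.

18 m

Working in km (1 km = 1000 m; c in km⁻¹ = c in m⁻¹ × 1000):
Porosity at 2.3 km: n = 0.44·exp(−0.26×2.3) = 0.2420
Solid-volume conservation: h(1−n) = h₀(1−n₀) ⇒ h = h₀·(1−n₀)/(1−n)
h = 0.025 × (1 − 0.44)/(1 − 0.2420) = 0.025 × 0.7387 = 0.0185 km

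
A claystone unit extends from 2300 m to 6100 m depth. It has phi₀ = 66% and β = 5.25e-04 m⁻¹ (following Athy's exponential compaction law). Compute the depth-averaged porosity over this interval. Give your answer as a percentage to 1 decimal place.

Working in km (1 km = 1000 m; β in km⁻¹ = β in m⁻¹ × 1000):
⟨phi⟩ = (1/(Z₂−Z₁)) ∫ phi₀ e^(−βZ) dZ = phi₀·(e^(−β·Z₁) − e^(−β·Z₂)) / (β·(Z₂−Z₁))
e^(−0.525×2.3) = 0.2989; e^(−0.525×6.1) = 0.0407
⟨phi⟩ = 0.66 × (0.2989 − 0.0407) / (0.525 × 3.8) = 0.66 × 0.1295 = 0.0854

8.5%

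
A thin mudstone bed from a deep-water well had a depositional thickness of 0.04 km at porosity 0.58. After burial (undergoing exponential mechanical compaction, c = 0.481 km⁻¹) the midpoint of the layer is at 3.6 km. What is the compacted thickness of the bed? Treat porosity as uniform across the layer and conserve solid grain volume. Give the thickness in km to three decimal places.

Porosity at 3.6 km: n = 0.58·exp(−0.481×3.6) = 0.1027
Solid-volume conservation: h(1−n) = h₀(1−n₀) ⇒ h = h₀·(1−n₀)/(1−n)
h = 0.04 × (1 − 0.58)/(1 − 0.1027) = 0.04 × 0.4681 = 0.0187 km

0.019 km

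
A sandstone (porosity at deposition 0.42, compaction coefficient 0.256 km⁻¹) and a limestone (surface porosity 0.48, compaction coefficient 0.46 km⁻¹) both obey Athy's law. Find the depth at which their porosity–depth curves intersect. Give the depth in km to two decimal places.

0.65 km

Set phi₀ₐ e^(−kₐd) = phi₀ᵦ e^(−kᵦd) ⇒ ln(phi₀ₐ/phi₀ᵦ) = (kₐ − kᵦ)·d
d = ln(0.42/0.48) / (0.256 − 0.46) = -0.1335 / -0.204 = 0.655 km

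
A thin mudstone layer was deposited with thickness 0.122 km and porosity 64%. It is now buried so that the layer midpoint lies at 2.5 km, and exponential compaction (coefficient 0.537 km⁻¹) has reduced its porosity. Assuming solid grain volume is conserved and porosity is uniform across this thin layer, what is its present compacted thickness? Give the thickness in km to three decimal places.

Porosity at 2.5 km: φ = 0.64·exp(−0.537×2.5) = 0.1672
Solid-volume conservation: h(1−φ) = h₀(1−φ₀) ⇒ h = h₀·(1−φ₀)/(1−φ)
h = 0.122 × (1 − 0.64)/(1 − 0.1672) = 0.122 × 0.4323 = 0.0527 km

0.053 km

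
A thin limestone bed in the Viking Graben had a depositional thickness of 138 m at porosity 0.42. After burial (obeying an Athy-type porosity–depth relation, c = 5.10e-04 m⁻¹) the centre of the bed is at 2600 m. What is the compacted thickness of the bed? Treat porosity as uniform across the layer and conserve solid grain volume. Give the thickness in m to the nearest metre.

Working in km (1 km = 1000 m; c in km⁻¹ = c in m⁻¹ × 1000):
Porosity at 2.6 km: φ = 0.42·exp(−0.51×2.6) = 0.1115
Solid-volume conservation: h(1−φ) = h₀(1−φ₀) ⇒ h = h₀·(1−φ₀)/(1−φ)
h = 0.138 × (1 − 0.42)/(1 − 0.1115) = 0.138 × 0.6528 = 0.0901 km

90 m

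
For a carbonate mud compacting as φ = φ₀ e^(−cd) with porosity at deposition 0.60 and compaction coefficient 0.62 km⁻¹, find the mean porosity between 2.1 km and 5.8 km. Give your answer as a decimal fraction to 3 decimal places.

0.064

⟨φ⟩ = (1/(d₂−d₁)) ∫ φ₀ e^(−cd) dd = φ₀·(e^(−c·d₁) − e^(−c·d₂)) / (c·(d₂−d₁))
e^(−0.62×2.1) = 0.2720; e^(−0.62×5.8) = 0.0274
⟨φ⟩ = 0.6 × (0.2720 − 0.0274) / (0.62 × 3.7) = 0.6 × 0.1066 = 0.0640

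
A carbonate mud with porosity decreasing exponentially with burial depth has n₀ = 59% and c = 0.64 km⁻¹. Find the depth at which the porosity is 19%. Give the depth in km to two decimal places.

1.77 km

Invert Athy's law: Z = ln(n₀/n) / c
Z = ln(0.59/0.19) / 0.64 = ln(3.105) / 0.64 = 1.1331 / 0.64 = 1.770 km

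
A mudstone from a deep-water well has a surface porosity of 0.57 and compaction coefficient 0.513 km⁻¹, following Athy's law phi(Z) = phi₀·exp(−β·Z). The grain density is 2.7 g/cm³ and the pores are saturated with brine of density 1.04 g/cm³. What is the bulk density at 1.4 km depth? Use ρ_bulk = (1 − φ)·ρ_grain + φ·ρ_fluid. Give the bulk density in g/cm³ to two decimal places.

2.24 g/cm³

Porosity at depth: phi = 0.57·exp(−0.513×1.4) = 0.57×0.4876 = 0.2779
Bulk density: ρ_b = (1−phi)ρ_g + phi·ρ_f = 0.7221×2.7 + 0.2779×1.04
       = 1.950 + 0.289 = 2.239 g/cm³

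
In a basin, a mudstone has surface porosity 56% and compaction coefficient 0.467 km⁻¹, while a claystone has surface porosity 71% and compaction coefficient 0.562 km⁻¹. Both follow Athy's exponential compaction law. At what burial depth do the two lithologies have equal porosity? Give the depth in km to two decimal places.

Set φ₀ₐ e^(−βₐZ) = φ₀ᵦ e^(−βᵦZ) ⇒ ln(φ₀ₐ/φ₀ᵦ) = (βₐ − βᵦ)·Z
Z = ln(0.56/0.71) / (0.467 − 0.562) = -0.2373 / -0.095 = 2.498 km

2.50 km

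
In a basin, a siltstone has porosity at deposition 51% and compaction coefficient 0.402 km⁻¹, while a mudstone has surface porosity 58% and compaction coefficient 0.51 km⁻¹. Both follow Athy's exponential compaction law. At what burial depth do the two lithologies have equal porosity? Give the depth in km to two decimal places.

1.19 km

Set φ₀ₐ e^(−βₐd) = φ₀ᵦ e^(−βᵦd) ⇒ ln(φ₀ₐ/φ₀ᵦ) = (βₐ − βᵦ)·d
d = ln(0.51/0.58) / (0.402 − 0.51) = -0.1286 / -0.108 = 1.191 km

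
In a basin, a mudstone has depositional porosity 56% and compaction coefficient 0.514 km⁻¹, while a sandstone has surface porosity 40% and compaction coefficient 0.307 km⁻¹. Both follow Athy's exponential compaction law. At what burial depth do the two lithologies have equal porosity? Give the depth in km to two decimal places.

Set phi₀ₐ e^(−cₐd) = phi₀ᵦ e^(−cᵦd) ⇒ ln(phi₀ₐ/phi₀ᵦ) = (cₐ − cᵦ)·d
d = ln(0.56/0.4) / (0.514 − 0.307) = 0.3365 / 0.207 = 1.625 km

1.63 km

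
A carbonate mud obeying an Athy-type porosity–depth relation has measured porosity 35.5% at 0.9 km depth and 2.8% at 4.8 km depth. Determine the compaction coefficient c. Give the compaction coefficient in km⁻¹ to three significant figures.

Athy: φ(d) = φ₀ e^(−cd) ⇒ φ₁/φ₂ = e^{c(d₂−d₁)} ⇒ c = ln(φ₁/φ₂)/(d₂−d₁)
c = ln(0.355/0.028) / (4.8 − 0.9) = ln(12.68) / 3.9 = 2.5399 / 3.9 = 0.6513 km⁻¹

0.651 km⁻¹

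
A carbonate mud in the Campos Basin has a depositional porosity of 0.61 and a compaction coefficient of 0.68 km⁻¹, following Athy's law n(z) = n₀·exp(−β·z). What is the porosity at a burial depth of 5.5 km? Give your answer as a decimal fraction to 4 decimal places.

n = n₀·exp(−β·z) = 0.61 × exp(−0.68 × 5.5) = 0.61 × exp(−3.74)
  = 0.61 × 0.0238 = 0.0145

0.0145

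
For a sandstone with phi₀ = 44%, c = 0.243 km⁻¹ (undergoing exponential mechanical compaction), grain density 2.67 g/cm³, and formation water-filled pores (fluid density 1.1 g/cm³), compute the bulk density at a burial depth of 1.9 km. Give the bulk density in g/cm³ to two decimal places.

2.23 g/cm³

Porosity at depth: phi = 0.44·exp(−0.243×1.9) = 0.44×0.6302 = 0.2773
Bulk density: ρ_b = (1−phi)ρ_g + phi·ρ_f = 0.7227×2.67 + 0.2773×1.1
       = 1.930 + 0.305 = 2.235 g/cm³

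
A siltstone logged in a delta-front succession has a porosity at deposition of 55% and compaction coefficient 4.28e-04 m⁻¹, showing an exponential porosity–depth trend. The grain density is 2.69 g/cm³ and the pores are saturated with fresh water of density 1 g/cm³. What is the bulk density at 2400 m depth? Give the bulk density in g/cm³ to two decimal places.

Working in km (1 km = 1000 m; c in km⁻¹ = c in m⁻¹ × 1000):
Porosity at depth: φ = 0.55·exp(−0.428×2.4) = 0.55×0.3580 = 0.1969
Bulk density: ρ_b = (1−φ)ρ_g + φ·ρ_f = 0.8031×2.69 + 0.1969×1
       = 2.160 + 0.197 = 2.357 g/cm³

2.36 g/cm³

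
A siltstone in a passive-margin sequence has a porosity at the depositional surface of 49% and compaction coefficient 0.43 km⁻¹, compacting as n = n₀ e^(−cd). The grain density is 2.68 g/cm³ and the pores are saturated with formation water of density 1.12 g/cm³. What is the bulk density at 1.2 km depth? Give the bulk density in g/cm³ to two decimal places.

Porosity at depth: n = 0.49·exp(−0.43×1.2) = 0.49×0.5969 = 0.2925
Bulk density: ρ_b = (1−n)ρ_g + n·ρ_f = 0.7075×2.68 + 0.2925×1.12
       = 1.896 + 0.328 = 2.224 g/cm³

2.22 g/cm³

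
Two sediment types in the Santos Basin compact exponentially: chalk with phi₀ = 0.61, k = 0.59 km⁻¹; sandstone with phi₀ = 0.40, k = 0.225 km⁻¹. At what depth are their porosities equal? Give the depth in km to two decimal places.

1.16 km

Set phi₀ₐ e^(−kₐd) = phi₀ᵦ e^(−kᵦd) ⇒ ln(phi₀ₐ/phi₀ᵦ) = (kₐ − kᵦ)·d
d = ln(0.61/0.4) / (0.59 − 0.225) = 0.4220 / 0.365 = 1.156 km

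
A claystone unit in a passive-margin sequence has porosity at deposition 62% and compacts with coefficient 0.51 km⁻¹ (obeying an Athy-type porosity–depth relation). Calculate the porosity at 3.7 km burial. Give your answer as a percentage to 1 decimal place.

phi = phi₀·exp(−β·d) = 0.62 × exp(−0.51 × 3.7) = 0.62 × exp(−1.887)
  = 0.62 × 0.1515 = 0.0939

9.4%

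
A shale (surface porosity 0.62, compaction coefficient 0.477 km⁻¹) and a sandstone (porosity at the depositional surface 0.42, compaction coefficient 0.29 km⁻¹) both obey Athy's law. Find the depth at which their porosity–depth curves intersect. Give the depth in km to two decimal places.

2.08 km

Set φ₀ₐ e^(−cₐd) = φ₀ᵦ e^(−cᵦd) ⇒ ln(φ₀ₐ/φ₀ᵦ) = (cₐ − cᵦ)·d
d = ln(0.62/0.42) / (0.477 − 0.29) = 0.3895 / 0.187 = 2.083 km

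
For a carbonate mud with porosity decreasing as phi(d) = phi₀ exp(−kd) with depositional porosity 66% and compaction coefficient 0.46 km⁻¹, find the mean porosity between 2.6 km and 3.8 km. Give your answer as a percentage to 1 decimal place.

15.3%

⟨phi⟩ = (1/(d₂−d₁)) ∫ phi₀ e^(−kd) dd = phi₀·(e^(−k·d₁) − e^(−k·d₂)) / (k·(d₂−d₁))
e^(−0.46×2.6) = 0.3024; e^(−0.46×3.8) = 0.1741
⟨phi⟩ = 0.66 × (0.3024 − 0.1741) / (0.46 × 1.2) = 0.66 × 0.2324 = 0.1534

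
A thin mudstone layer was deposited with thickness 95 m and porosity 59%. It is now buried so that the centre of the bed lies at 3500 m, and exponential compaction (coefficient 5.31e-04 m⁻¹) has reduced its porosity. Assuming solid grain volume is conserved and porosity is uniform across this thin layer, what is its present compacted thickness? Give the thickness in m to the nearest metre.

43 m

Working in km (1 km = 1000 m; k in km⁻¹ = k in m⁻¹ × 1000):
Porosity at 3.5 km: φ = 0.59·exp(−0.531×3.5) = 0.0920
Solid-volume conservation: h(1−φ) = h₀(1−φ₀) ⇒ h = h₀·(1−φ₀)/(1−φ)
h = 0.095 × (1 − 0.59)/(1 − 0.0920) = 0.095 × 0.4515 = 0.0429 km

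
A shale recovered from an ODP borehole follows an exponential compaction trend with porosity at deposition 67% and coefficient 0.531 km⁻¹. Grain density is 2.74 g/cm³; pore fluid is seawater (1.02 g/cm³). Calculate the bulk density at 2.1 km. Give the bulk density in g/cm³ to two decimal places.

Porosity at depth: n = 0.67·exp(−0.531×2.1) = 0.67×0.3279 = 0.2197
Bulk density: ρ_b = (1−n)ρ_g + n·ρ_f = 0.7803×2.74 + 0.2197×1.02
       = 2.138 + 0.224 = 2.362 g/cm³

2.36 g/cm³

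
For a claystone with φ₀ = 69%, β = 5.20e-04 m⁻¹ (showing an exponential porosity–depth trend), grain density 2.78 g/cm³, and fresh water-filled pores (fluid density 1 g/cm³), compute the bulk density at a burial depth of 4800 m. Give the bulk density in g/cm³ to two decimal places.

Working in km (1 km = 1000 m; β in km⁻¹ = β in m⁻¹ × 1000):
Porosity at depth: φ = 0.69·exp(−0.52×4.8) = 0.69×0.0824 = 0.0569
Bulk density: ρ_b = (1−φ)ρ_g + φ·ρ_f = 0.9431×2.78 + 0.0569×1
       = 2.622 + 0.057 = 2.679 g/cm³

2.68 g/cm³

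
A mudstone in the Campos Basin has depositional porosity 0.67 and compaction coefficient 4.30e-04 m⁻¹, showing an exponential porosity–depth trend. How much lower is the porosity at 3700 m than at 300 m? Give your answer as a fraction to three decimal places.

0.452

Working in km (1 km = 1000 m; k in km⁻¹ = k in m⁻¹ × 1000):
φ(0.3) = 0.67·e^(−0.43×0.3) = 0.5889
φ(3.7) = 0.67·e^(−0.43×3.7) = 0.1365
Δφ = 0.5889 − 0.1365 = 0.4524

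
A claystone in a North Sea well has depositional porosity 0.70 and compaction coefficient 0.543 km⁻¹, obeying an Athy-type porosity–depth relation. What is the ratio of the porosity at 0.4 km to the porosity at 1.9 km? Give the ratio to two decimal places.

2.26

n(z₁)/n(z₂) = e^(−c·z₁)/e^(−c·z₂) = e^{c(z₂−z₁)}
= exp(0.543 × 1.5) = exp(0.8145) = 2.2580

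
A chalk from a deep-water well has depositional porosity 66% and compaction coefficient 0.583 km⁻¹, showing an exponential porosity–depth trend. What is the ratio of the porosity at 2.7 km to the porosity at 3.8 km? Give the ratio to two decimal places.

1.90

phi(d₁)/phi(d₂) = e^(−β·d₁)/e^(−β·d₂) = e^{β(d₂−d₁)}
= exp(0.583 × 1.1) = exp(0.6413) = 1.8989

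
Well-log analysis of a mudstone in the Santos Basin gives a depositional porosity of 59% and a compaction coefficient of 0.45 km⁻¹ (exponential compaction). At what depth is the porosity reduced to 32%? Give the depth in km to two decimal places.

Invert Athy's law: z = ln(phi₀/phi) / β
z = ln(0.59/0.32) / 0.45 = ln(1.844) / 0.45 = 0.6118 / 0.45 = 1.360 km

1.36 km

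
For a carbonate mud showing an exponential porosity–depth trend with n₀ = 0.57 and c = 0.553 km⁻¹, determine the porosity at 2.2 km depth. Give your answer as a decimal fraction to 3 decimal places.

n = n₀·exp(−c·d) = 0.57 × exp(−0.553 × 2.2) = 0.57 × exp(−1.217)
  = 0.57 × 0.2962 = 0.1689

0.169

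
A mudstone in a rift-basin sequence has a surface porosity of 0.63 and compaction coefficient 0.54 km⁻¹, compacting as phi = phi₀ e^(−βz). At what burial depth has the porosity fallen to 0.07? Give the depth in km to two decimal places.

Invert Athy's law: z = ln(phi₀/phi) / β
z = ln(0.63/0.07) / 0.54 = ln(9) / 0.54 = 2.1972 / 0.54 = 4.069 km

4.07 km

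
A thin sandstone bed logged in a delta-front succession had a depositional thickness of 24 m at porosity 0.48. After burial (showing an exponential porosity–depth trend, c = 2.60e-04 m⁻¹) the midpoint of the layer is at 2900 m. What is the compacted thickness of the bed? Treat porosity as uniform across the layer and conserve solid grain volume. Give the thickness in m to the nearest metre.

16 m

Working in km (1 km = 1000 m; c in km⁻¹ = c in m⁻¹ × 1000):
Porosity at 2.9 km: phi = 0.48·exp(−0.26×2.9) = 0.2258
Solid-volume conservation: h(1−phi) = h₀(1−phi₀) ⇒ h = h₀·(1−phi₀)/(1−phi)
h = 0.024 × (1 − 0.48)/(1 − 0.2258) = 0.024 × 0.6717 = 0.0161 km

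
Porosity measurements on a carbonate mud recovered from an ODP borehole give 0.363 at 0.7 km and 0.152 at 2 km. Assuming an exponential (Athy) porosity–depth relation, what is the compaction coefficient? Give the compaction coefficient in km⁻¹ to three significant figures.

Athy: φ(Z) = φ₀ e^(−kZ) ⇒ φ₁/φ₂ = e^{k(Z₂−Z₁)} ⇒ k = ln(φ₁/φ₂)/(Z₂−Z₁)
k = ln(0.363/0.152) / (2 − 0.7) = ln(2.388) / 1.3 = 0.8705 / 1.3 = 0.6696 km⁻¹

0.670 km⁻¹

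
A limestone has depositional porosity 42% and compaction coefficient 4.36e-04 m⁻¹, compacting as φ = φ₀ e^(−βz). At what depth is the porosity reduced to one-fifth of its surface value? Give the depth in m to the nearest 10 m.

3690 m

Working in km (1 km = 1000 m; β in km⁻¹ = β in m⁻¹ × 1000):
φ/φ₀ = 1/5 ⇒ exp(−β·z) = 1/5 ⇒ z = ln(5) / β
z = 1.6094 / 0.436 = 3.691 km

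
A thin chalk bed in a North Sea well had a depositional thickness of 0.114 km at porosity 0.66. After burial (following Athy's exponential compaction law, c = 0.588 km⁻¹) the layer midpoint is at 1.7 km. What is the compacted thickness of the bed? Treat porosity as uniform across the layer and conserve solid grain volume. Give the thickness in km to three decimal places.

0.051 km

Porosity at 1.7 km: φ = 0.66·exp(−0.588×1.7) = 0.2429
Solid-volume conservation: h(1−φ) = h₀(1−φ₀) ⇒ h = h₀·(1−φ₀)/(1−φ)
h = 0.114 × (1 − 0.66)/(1 − 0.2429) = 0.114 × 0.4491 = 0.0512 km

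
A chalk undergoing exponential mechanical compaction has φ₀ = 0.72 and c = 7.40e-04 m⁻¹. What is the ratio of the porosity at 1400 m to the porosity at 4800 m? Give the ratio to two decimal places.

12.38

Working in km (1 km = 1000 m; c in km⁻¹ = c in m⁻¹ × 1000):
φ(Z₁)/φ(Z₂) = e^(−c·Z₁)/e^(−c·Z₂) = e^{c(Z₂−Z₁)}
= exp(0.74 × 3.4) = exp(2.516) = 12.3790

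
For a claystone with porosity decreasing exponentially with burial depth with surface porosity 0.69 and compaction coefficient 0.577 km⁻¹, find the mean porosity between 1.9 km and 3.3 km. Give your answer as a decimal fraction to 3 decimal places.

⟨φ⟩ = (1/(d₂−d₁)) ∫ φ₀ e^(−βd) dd = φ₀·(e^(−β·d₁) − e^(−β·d₂)) / (β·(d₂−d₁))
e^(−0.577×1.9) = 0.3341; e^(−0.577×3.3) = 0.1490
⟨φ⟩ = 0.69 × (0.3341 − 0.1490) / (0.577 × 1.4) = 0.69 × 0.2292 = 0.1581

0.158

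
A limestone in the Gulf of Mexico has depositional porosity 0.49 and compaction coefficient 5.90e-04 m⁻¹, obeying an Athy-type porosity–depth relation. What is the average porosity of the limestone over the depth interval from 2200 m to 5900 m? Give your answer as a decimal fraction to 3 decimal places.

Working in km (1 km = 1000 m; β in km⁻¹ = β in m⁻¹ × 1000):
⟨n⟩ = (1/(d₂−d₁)) ∫ n₀ e^(−βd) dd = n₀·(e^(−β·d₁) − e^(−β·d₂)) / (β·(d₂−d₁))
e^(−0.59×2.2) = 0.2731; e^(−0.59×5.9) = 0.0308
⟨n⟩ = 0.49 × (0.2731 − 0.0308) / (0.59 × 3.7) = 0.49 × 0.1110 = 0.0544

0.054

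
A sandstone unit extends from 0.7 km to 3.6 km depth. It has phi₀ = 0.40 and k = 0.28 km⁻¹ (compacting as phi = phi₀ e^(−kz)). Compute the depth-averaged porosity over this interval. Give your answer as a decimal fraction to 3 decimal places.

⟨phi⟩ = (1/(z₂−z₁)) ∫ phi₀ e^(−kz) dz = phi₀·(e^(−k·z₁) − e^(−k·z₂)) / (k·(z₂−z₁))
e^(−0.28×0.7) = 0.8220; e^(−0.28×3.6) = 0.3649
⟨phi⟩ = 0.4 × (0.8220 − 0.3649) / (0.28 × 2.9) = 0.4 × 0.5629 = 0.2252

0.225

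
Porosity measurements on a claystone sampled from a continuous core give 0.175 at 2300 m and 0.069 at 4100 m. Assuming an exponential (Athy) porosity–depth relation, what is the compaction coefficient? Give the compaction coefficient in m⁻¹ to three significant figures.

0.000517 m⁻¹

Working in km (1 km = 1000 m; β in km⁻¹ = β in m⁻¹ × 1000):
Athy: φ(z) = φ₀ e^(−βz) ⇒ φ₁/φ₂ = e^{β(z₂−z₁)} ⇒ β = ln(φ₁/φ₂)/(z₂−z₁)
β = ln(0.175/0.069) / (4.1 − 2.3) = ln(2.536) / 1.8 = 0.9307 / 1.8 = 0.517 km⁻¹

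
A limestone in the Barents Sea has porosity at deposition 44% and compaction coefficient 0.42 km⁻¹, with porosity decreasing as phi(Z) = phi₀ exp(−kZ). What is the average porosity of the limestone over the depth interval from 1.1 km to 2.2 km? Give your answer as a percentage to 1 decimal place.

22.2%

⟨phi⟩ = (1/(Z₂−Z₁)) ∫ phi₀ e^(−kZ) dZ = phi₀·(e^(−k·Z₁) − e^(−k·Z₂)) / (k·(Z₂−Z₁))
e^(−0.42×1.1) = 0.6300; e^(−0.42×2.2) = 0.3969
⟨phi⟩ = 0.44 × (0.6300 − 0.3969) / (0.42 × 1.1) = 0.44 × 0.5045 = 0.2220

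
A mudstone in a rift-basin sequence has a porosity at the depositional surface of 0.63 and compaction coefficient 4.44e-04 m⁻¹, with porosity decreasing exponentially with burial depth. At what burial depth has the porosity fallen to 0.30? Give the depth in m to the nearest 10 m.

Working in km (1 km = 1000 m; c in km⁻¹ = c in m⁻¹ × 1000):
Invert Athy's law: z = ln(n₀/n) / c
z = ln(0.63/0.3) / 0.444 = ln(2.1) / 0.444 = 0.7419 / 0.444 = 1.671 km

1670 m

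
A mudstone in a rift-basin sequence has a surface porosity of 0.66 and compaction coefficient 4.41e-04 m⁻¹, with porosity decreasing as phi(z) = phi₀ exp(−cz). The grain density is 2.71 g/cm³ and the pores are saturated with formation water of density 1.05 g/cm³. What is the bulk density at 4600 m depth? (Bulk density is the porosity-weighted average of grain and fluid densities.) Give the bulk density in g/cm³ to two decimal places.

Working in km (1 km = 1000 m; c in km⁻¹ = c in m⁻¹ × 1000):
Porosity at depth: phi = 0.66·exp(−0.441×4.6) = 0.66×0.1315 = 0.0868
Bulk density: ρ_b = (1−phi)ρ_g + phi·ρ_f = 0.9132×2.71 + 0.0868×1.05
       = 2.475 + 0.091 = 2.566 g/cm³

2.57 g/cm³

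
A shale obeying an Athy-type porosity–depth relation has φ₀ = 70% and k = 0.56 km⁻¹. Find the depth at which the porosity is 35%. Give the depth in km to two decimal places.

1.24 km

Invert Athy's law: Z = ln(φ₀/φ) / k
Z = ln(0.7/0.35) / 0.56 = ln(2) / 0.56 = 0.6931 / 0.56 = 1.238 km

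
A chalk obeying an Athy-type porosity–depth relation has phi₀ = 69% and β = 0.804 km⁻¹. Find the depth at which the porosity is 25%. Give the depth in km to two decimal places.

1.26 km

Invert Athy's law: Z = ln(phi₀/phi) / β
Z = ln(0.69/0.25) / 0.804 = ln(2.76) / 0.804 = 1.0152 / 0.804 = 1.263 km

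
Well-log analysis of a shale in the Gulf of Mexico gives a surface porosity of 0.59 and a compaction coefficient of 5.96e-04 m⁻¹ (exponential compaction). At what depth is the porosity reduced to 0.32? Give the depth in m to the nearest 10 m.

1030 m

Working in km (1 km = 1000 m; k in km⁻¹ = k in m⁻¹ × 1000):
Invert Athy's law: z = ln(phi₀/phi) / k
z = ln(0.59/0.32) / 0.596 = ln(1.844) / 0.596 = 0.6118 / 0.596 = 1.027 km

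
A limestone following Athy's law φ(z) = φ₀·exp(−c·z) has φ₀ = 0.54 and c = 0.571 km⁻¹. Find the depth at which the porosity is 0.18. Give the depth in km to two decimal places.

Invert Athy's law: z = ln(φ₀/φ) / c
z = ln(0.54/0.18) / 0.571 = ln(3) / 0.571 = 1.0986 / 0.571 = 1.924 km

1.92 km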